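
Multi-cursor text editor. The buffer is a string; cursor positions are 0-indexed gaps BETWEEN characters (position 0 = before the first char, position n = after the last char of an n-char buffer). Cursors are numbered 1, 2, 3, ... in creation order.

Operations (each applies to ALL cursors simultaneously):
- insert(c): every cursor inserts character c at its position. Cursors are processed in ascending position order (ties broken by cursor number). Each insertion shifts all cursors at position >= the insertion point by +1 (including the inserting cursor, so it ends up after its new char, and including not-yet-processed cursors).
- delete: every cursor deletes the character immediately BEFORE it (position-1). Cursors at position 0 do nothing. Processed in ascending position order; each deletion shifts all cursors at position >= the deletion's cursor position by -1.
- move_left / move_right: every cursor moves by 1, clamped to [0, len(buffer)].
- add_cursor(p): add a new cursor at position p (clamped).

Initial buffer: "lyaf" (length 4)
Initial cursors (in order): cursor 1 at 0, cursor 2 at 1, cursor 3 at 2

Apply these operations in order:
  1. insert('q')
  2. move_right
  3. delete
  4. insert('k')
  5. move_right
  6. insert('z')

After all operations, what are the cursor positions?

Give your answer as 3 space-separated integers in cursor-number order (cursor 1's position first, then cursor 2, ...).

After op 1 (insert('q')): buffer="qlqyqaf" (len 7), cursors c1@1 c2@3 c3@5, authorship 1.2.3..
After op 2 (move_right): buffer="qlqyqaf" (len 7), cursors c1@2 c2@4 c3@6, authorship 1.2.3..
After op 3 (delete): buffer="qqqf" (len 4), cursors c1@1 c2@2 c3@3, authorship 123.
After op 4 (insert('k')): buffer="qkqkqkf" (len 7), cursors c1@2 c2@4 c3@6, authorship 112233.
After op 5 (move_right): buffer="qkqkqkf" (len 7), cursors c1@3 c2@5 c3@7, authorship 112233.
After op 6 (insert('z')): buffer="qkqzkqzkfz" (len 10), cursors c1@4 c2@7 c3@10, authorship 11212323.3

Answer: 4 7 10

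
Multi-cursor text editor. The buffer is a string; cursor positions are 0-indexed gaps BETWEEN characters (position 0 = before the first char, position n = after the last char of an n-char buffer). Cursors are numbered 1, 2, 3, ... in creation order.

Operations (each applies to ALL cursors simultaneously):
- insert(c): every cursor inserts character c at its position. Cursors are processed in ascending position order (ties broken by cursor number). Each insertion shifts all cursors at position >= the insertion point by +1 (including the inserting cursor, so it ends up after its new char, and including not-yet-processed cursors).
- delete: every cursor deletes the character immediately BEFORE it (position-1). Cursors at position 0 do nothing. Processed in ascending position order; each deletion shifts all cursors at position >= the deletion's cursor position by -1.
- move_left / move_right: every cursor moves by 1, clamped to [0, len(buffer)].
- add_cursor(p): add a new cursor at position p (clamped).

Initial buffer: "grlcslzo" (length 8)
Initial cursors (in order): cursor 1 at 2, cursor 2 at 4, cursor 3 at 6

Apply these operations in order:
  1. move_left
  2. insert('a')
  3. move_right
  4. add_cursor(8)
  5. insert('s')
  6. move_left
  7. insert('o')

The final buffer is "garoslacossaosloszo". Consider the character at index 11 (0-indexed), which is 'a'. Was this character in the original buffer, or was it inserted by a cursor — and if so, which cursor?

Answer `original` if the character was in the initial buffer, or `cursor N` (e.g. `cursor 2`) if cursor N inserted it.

Answer: cursor 3

Derivation:
After op 1 (move_left): buffer="grlcslzo" (len 8), cursors c1@1 c2@3 c3@5, authorship ........
After op 2 (insert('a')): buffer="garlacsalzo" (len 11), cursors c1@2 c2@5 c3@8, authorship .1..2..3...
After op 3 (move_right): buffer="garlacsalzo" (len 11), cursors c1@3 c2@6 c3@9, authorship .1..2..3...
After op 4 (add_cursor(8)): buffer="garlacsalzo" (len 11), cursors c1@3 c2@6 c4@8 c3@9, authorship .1..2..3...
After op 5 (insert('s')): buffer="garslacssaslszo" (len 15), cursors c1@4 c2@8 c4@11 c3@13, authorship .1.1.2.2.34.3..
After op 6 (move_left): buffer="garslacssaslszo" (len 15), cursors c1@3 c2@7 c4@10 c3@12, authorship .1.1.2.2.34.3..
After op 7 (insert('o')): buffer="garoslacossaosloszo" (len 19), cursors c1@4 c2@9 c4@13 c3@16, authorship .1.11.2.22.344.33..
Authorship (.=original, N=cursor N): . 1 . 1 1 . 2 . 2 2 . 3 4 4 . 3 3 . .
Index 11: author = 3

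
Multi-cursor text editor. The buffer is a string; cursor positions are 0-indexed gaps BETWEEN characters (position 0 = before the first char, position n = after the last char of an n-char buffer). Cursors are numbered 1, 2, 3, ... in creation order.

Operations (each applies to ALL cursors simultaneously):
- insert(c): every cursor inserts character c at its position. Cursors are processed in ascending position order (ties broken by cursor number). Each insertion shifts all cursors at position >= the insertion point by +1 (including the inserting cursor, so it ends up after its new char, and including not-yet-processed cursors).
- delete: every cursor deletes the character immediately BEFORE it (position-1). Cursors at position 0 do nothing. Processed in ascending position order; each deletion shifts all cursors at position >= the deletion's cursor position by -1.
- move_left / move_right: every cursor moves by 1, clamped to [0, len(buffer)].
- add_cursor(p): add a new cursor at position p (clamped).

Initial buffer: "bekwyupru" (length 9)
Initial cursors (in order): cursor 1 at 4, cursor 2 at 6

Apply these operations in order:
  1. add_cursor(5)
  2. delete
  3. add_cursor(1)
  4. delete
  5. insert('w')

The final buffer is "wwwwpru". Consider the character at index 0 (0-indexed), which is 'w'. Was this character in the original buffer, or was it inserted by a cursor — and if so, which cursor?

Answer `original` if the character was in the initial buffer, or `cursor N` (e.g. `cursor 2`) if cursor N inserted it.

Answer: cursor 1

Derivation:
After op 1 (add_cursor(5)): buffer="bekwyupru" (len 9), cursors c1@4 c3@5 c2@6, authorship .........
After op 2 (delete): buffer="bekpru" (len 6), cursors c1@3 c2@3 c3@3, authorship ......
After op 3 (add_cursor(1)): buffer="bekpru" (len 6), cursors c4@1 c1@3 c2@3 c3@3, authorship ......
After op 4 (delete): buffer="pru" (len 3), cursors c1@0 c2@0 c3@0 c4@0, authorship ...
After op 5 (insert('w')): buffer="wwwwpru" (len 7), cursors c1@4 c2@4 c3@4 c4@4, authorship 1234...
Authorship (.=original, N=cursor N): 1 2 3 4 . . .
Index 0: author = 1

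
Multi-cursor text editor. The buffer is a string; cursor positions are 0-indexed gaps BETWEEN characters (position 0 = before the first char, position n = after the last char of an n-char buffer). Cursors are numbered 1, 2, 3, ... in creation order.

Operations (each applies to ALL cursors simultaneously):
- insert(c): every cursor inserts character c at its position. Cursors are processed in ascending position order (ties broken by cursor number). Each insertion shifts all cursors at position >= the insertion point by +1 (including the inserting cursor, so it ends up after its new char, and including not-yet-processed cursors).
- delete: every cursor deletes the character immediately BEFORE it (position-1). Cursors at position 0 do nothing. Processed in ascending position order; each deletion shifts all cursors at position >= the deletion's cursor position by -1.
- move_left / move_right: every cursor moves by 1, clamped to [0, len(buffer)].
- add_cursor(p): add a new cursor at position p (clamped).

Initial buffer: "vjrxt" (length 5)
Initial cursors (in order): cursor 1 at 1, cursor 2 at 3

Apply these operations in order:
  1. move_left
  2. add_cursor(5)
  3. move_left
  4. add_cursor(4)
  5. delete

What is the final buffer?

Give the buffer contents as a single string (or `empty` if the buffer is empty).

After op 1 (move_left): buffer="vjrxt" (len 5), cursors c1@0 c2@2, authorship .....
After op 2 (add_cursor(5)): buffer="vjrxt" (len 5), cursors c1@0 c2@2 c3@5, authorship .....
After op 3 (move_left): buffer="vjrxt" (len 5), cursors c1@0 c2@1 c3@4, authorship .....
After op 4 (add_cursor(4)): buffer="vjrxt" (len 5), cursors c1@0 c2@1 c3@4 c4@4, authorship .....
After op 5 (delete): buffer="jt" (len 2), cursors c1@0 c2@0 c3@1 c4@1, authorship ..

Answer: jt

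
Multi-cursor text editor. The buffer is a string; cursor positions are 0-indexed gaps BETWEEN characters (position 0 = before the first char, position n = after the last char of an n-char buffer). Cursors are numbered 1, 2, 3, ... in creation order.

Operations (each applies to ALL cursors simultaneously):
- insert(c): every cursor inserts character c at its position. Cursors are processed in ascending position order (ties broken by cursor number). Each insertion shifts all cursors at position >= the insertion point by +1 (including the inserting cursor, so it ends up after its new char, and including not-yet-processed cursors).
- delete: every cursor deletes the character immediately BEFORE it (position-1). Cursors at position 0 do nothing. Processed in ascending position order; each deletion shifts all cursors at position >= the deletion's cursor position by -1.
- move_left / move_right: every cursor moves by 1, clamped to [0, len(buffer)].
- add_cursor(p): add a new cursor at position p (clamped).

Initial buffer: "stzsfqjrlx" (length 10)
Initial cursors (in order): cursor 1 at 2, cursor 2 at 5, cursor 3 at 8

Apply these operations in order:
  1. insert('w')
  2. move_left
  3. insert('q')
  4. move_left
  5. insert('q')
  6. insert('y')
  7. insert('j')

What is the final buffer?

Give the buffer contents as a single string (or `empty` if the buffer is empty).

Answer: stqyjqwzsfqyjqwqjrqyjqwlx

Derivation:
After op 1 (insert('w')): buffer="stwzsfwqjrwlx" (len 13), cursors c1@3 c2@7 c3@11, authorship ..1...2...3..
After op 2 (move_left): buffer="stwzsfwqjrwlx" (len 13), cursors c1@2 c2@6 c3@10, authorship ..1...2...3..
After op 3 (insert('q')): buffer="stqwzsfqwqjrqwlx" (len 16), cursors c1@3 c2@8 c3@13, authorship ..11...22...33..
After op 4 (move_left): buffer="stqwzsfqwqjrqwlx" (len 16), cursors c1@2 c2@7 c3@12, authorship ..11...22...33..
After op 5 (insert('q')): buffer="stqqwzsfqqwqjrqqwlx" (len 19), cursors c1@3 c2@9 c3@15, authorship ..111...222...333..
After op 6 (insert('y')): buffer="stqyqwzsfqyqwqjrqyqwlx" (len 22), cursors c1@4 c2@11 c3@18, authorship ..1111...2222...3333..
After op 7 (insert('j')): buffer="stqyjqwzsfqyjqwqjrqyjqwlx" (len 25), cursors c1@5 c2@13 c3@21, authorship ..11111...22222...33333..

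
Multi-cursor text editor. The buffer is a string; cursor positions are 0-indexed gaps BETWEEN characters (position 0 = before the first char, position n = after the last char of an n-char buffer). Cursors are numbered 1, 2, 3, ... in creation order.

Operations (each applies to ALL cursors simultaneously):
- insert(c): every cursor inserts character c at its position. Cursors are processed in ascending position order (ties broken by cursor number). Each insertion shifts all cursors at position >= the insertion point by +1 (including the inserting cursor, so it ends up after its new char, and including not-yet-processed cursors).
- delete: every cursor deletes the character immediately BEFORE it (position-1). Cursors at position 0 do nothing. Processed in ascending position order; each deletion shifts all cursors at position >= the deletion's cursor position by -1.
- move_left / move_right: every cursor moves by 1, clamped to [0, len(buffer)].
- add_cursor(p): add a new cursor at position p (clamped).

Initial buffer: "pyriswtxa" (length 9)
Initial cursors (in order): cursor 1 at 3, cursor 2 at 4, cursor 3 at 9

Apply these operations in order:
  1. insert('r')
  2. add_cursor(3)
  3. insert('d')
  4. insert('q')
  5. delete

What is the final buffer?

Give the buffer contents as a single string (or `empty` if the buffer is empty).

Answer: pyrdrdirdswtxard

Derivation:
After op 1 (insert('r')): buffer="pyrrirswtxar" (len 12), cursors c1@4 c2@6 c3@12, authorship ...1.2.....3
After op 2 (add_cursor(3)): buffer="pyrrirswtxar" (len 12), cursors c4@3 c1@4 c2@6 c3@12, authorship ...1.2.....3
After op 3 (insert('d')): buffer="pyrdrdirdswtxard" (len 16), cursors c4@4 c1@6 c2@9 c3@16, authorship ...411.22.....33
After op 4 (insert('q')): buffer="pyrdqrdqirdqswtxardq" (len 20), cursors c4@5 c1@8 c2@12 c3@20, authorship ...44111.222.....333
After op 5 (delete): buffer="pyrdrdirdswtxard" (len 16), cursors c4@4 c1@6 c2@9 c3@16, authorship ...411.22.....33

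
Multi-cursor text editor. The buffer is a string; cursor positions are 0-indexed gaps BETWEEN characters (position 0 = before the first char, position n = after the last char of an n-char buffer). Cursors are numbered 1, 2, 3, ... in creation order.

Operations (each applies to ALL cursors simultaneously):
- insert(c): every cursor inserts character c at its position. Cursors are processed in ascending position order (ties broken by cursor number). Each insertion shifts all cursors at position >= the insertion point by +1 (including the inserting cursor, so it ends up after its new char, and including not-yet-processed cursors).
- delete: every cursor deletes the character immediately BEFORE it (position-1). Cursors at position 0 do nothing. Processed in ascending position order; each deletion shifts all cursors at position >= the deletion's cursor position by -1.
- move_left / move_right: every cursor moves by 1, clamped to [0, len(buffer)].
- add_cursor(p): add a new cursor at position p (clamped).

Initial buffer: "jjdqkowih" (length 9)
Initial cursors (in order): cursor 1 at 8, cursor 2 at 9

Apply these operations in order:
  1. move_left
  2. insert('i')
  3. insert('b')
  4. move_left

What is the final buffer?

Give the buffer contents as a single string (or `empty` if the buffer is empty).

Answer: jjdqkowibiibh

Derivation:
After op 1 (move_left): buffer="jjdqkowih" (len 9), cursors c1@7 c2@8, authorship .........
After op 2 (insert('i')): buffer="jjdqkowiiih" (len 11), cursors c1@8 c2@10, authorship .......1.2.
After op 3 (insert('b')): buffer="jjdqkowibiibh" (len 13), cursors c1@9 c2@12, authorship .......11.22.
After op 4 (move_left): buffer="jjdqkowibiibh" (len 13), cursors c1@8 c2@11, authorship .......11.22.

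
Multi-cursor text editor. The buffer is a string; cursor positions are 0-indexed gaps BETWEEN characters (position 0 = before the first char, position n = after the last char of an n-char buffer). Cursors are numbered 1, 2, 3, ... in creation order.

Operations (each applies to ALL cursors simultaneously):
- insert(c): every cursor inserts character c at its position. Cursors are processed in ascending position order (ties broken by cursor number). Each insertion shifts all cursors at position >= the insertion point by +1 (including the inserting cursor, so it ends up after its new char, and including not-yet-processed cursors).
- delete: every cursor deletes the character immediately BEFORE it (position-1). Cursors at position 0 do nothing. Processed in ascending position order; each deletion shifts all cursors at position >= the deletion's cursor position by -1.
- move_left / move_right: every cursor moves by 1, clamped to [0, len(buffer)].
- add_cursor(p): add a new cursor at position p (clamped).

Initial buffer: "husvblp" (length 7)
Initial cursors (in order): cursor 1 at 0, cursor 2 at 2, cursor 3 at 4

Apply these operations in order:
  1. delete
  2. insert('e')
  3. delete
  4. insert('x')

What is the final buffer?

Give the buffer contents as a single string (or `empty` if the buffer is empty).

Answer: xhxsxblp

Derivation:
After op 1 (delete): buffer="hsblp" (len 5), cursors c1@0 c2@1 c3@2, authorship .....
After op 2 (insert('e')): buffer="eheseblp" (len 8), cursors c1@1 c2@3 c3@5, authorship 1.2.3...
After op 3 (delete): buffer="hsblp" (len 5), cursors c1@0 c2@1 c3@2, authorship .....
After op 4 (insert('x')): buffer="xhxsxblp" (len 8), cursors c1@1 c2@3 c3@5, authorship 1.2.3...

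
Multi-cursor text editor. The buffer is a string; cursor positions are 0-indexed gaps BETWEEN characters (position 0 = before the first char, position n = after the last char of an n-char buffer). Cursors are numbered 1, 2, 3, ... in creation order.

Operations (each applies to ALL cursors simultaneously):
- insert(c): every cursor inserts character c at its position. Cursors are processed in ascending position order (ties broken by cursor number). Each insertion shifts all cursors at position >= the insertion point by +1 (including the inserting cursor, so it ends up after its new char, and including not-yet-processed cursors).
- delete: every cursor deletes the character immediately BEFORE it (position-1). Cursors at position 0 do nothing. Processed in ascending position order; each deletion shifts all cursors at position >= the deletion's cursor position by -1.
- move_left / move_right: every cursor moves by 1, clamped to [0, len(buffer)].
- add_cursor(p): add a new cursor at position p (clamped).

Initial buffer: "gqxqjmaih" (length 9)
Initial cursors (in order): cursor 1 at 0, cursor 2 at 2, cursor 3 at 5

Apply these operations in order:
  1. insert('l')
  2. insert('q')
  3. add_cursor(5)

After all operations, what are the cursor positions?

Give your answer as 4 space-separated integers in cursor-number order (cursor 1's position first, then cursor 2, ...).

Answer: 2 6 11 5

Derivation:
After op 1 (insert('l')): buffer="lgqlxqjlmaih" (len 12), cursors c1@1 c2@4 c3@8, authorship 1..2...3....
After op 2 (insert('q')): buffer="lqgqlqxqjlqmaih" (len 15), cursors c1@2 c2@6 c3@11, authorship 11..22...33....
After op 3 (add_cursor(5)): buffer="lqgqlqxqjlqmaih" (len 15), cursors c1@2 c4@5 c2@6 c3@11, authorship 11..22...33....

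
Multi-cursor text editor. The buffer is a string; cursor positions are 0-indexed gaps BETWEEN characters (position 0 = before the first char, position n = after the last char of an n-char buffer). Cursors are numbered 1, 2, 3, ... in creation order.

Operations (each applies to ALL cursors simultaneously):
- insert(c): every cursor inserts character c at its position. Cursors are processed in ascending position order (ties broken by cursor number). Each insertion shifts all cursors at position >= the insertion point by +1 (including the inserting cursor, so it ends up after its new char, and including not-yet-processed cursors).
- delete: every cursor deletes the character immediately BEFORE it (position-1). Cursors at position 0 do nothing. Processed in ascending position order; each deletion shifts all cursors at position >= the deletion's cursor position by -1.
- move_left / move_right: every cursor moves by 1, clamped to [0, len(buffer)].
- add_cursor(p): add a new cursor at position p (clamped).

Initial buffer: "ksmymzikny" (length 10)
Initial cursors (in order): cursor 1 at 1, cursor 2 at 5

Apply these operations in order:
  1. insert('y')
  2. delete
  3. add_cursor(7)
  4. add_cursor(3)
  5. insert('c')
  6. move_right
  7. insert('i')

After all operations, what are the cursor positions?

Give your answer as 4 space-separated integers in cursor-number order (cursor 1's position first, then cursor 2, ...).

After op 1 (insert('y')): buffer="kysmymyzikny" (len 12), cursors c1@2 c2@7, authorship .1....2.....
After op 2 (delete): buffer="ksmymzikny" (len 10), cursors c1@1 c2@5, authorship ..........
After op 3 (add_cursor(7)): buffer="ksmymzikny" (len 10), cursors c1@1 c2@5 c3@7, authorship ..........
After op 4 (add_cursor(3)): buffer="ksmymzikny" (len 10), cursors c1@1 c4@3 c2@5 c3@7, authorship ..........
After op 5 (insert('c')): buffer="kcsmcymczickny" (len 14), cursors c1@2 c4@5 c2@8 c3@11, authorship .1..4..2..3...
After op 6 (move_right): buffer="kcsmcymczickny" (len 14), cursors c1@3 c4@6 c2@9 c3@12, authorship .1..4..2..3...
After op 7 (insert('i')): buffer="kcsimcyimcziickiny" (len 18), cursors c1@4 c4@8 c2@12 c3@16, authorship .1.1.4.4.2.2.3.3..

Answer: 4 12 16 8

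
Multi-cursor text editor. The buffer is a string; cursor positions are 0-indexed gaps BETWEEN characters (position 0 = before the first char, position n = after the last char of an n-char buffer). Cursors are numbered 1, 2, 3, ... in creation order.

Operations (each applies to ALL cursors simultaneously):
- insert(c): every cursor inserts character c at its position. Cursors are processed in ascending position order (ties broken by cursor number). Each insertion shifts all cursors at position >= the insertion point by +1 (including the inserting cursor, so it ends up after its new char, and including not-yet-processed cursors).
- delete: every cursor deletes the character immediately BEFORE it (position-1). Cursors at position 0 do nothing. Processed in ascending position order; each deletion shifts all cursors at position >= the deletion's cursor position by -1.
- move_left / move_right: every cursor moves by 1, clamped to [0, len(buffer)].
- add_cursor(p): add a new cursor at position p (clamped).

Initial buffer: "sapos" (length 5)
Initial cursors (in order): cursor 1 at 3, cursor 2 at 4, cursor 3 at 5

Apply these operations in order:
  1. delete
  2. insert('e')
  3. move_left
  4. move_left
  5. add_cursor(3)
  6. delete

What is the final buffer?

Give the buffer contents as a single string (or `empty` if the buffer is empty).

After op 1 (delete): buffer="sa" (len 2), cursors c1@2 c2@2 c3@2, authorship ..
After op 2 (insert('e')): buffer="saeee" (len 5), cursors c1@5 c2@5 c3@5, authorship ..123
After op 3 (move_left): buffer="saeee" (len 5), cursors c1@4 c2@4 c3@4, authorship ..123
After op 4 (move_left): buffer="saeee" (len 5), cursors c1@3 c2@3 c3@3, authorship ..123
After op 5 (add_cursor(3)): buffer="saeee" (len 5), cursors c1@3 c2@3 c3@3 c4@3, authorship ..123
After op 6 (delete): buffer="ee" (len 2), cursors c1@0 c2@0 c3@0 c4@0, authorship 23

Answer: ee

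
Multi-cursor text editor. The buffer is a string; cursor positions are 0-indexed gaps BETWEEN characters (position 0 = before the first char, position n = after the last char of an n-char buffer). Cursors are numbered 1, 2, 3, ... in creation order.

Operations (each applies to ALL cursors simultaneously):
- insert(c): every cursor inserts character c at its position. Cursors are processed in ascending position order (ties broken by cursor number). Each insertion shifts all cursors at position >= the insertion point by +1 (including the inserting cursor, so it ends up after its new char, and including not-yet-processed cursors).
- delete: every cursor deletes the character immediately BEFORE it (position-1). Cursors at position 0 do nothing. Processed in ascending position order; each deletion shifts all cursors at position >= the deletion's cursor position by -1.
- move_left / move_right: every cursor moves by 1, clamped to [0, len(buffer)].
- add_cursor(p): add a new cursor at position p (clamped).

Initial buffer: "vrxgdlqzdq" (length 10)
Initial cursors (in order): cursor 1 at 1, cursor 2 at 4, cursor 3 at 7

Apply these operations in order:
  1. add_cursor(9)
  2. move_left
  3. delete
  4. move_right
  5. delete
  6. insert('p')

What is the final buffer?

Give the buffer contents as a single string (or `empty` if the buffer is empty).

Answer: prpdppq

Derivation:
After op 1 (add_cursor(9)): buffer="vrxgdlqzdq" (len 10), cursors c1@1 c2@4 c3@7 c4@9, authorship ..........
After op 2 (move_left): buffer="vrxgdlqzdq" (len 10), cursors c1@0 c2@3 c3@6 c4@8, authorship ..........
After op 3 (delete): buffer="vrgdqdq" (len 7), cursors c1@0 c2@2 c3@4 c4@5, authorship .......
After op 4 (move_right): buffer="vrgdqdq" (len 7), cursors c1@1 c2@3 c3@5 c4@6, authorship .......
After op 5 (delete): buffer="rdq" (len 3), cursors c1@0 c2@1 c3@2 c4@2, authorship ...
After op 6 (insert('p')): buffer="prpdppq" (len 7), cursors c1@1 c2@3 c3@6 c4@6, authorship 1.2.34.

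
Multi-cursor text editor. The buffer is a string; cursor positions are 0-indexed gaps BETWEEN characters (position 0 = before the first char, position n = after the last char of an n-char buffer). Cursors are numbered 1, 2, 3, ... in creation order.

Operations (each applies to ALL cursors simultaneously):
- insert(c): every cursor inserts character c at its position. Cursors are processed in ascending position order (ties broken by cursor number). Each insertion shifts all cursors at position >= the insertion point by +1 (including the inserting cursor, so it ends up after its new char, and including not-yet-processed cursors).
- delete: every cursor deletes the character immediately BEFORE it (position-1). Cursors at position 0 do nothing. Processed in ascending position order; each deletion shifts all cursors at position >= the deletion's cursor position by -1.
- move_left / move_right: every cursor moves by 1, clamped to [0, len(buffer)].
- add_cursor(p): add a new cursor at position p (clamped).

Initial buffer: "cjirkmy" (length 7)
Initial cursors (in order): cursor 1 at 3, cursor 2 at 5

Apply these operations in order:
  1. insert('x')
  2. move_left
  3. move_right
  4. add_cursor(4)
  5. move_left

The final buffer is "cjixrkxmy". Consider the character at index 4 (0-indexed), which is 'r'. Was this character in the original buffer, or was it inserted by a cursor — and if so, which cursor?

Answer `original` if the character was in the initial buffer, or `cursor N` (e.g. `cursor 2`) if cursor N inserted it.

Answer: original

Derivation:
After op 1 (insert('x')): buffer="cjixrkxmy" (len 9), cursors c1@4 c2@7, authorship ...1..2..
After op 2 (move_left): buffer="cjixrkxmy" (len 9), cursors c1@3 c2@6, authorship ...1..2..
After op 3 (move_right): buffer="cjixrkxmy" (len 9), cursors c1@4 c2@7, authorship ...1..2..
After op 4 (add_cursor(4)): buffer="cjixrkxmy" (len 9), cursors c1@4 c3@4 c2@7, authorship ...1..2..
After op 5 (move_left): buffer="cjixrkxmy" (len 9), cursors c1@3 c3@3 c2@6, authorship ...1..2..
Authorship (.=original, N=cursor N): . . . 1 . . 2 . .
Index 4: author = original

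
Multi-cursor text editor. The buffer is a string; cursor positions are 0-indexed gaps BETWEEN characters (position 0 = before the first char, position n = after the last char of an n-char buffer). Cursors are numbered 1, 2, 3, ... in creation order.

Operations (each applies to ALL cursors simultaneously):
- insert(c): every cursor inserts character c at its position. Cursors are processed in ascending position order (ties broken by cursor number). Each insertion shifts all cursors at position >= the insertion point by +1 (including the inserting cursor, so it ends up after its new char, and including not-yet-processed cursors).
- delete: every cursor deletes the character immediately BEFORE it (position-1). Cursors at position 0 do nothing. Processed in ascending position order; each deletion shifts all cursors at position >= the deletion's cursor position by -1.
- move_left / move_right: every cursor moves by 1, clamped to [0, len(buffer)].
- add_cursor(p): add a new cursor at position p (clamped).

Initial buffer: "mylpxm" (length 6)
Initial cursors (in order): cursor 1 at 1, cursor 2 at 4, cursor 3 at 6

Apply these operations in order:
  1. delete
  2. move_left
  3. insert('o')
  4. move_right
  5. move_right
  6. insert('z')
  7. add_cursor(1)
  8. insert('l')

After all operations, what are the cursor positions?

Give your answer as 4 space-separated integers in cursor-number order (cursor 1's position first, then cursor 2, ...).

After op 1 (delete): buffer="ylx" (len 3), cursors c1@0 c2@2 c3@3, authorship ...
After op 2 (move_left): buffer="ylx" (len 3), cursors c1@0 c2@1 c3@2, authorship ...
After op 3 (insert('o')): buffer="oyolox" (len 6), cursors c1@1 c2@3 c3@5, authorship 1.2.3.
After op 4 (move_right): buffer="oyolox" (len 6), cursors c1@2 c2@4 c3@6, authorship 1.2.3.
After op 5 (move_right): buffer="oyolox" (len 6), cursors c1@3 c2@5 c3@6, authorship 1.2.3.
After op 6 (insert('z')): buffer="oyozlozxz" (len 9), cursors c1@4 c2@7 c3@9, authorship 1.21.32.3
After op 7 (add_cursor(1)): buffer="oyozlozxz" (len 9), cursors c4@1 c1@4 c2@7 c3@9, authorship 1.21.32.3
After op 8 (insert('l')): buffer="olyozllozlxzl" (len 13), cursors c4@2 c1@6 c2@10 c3@13, authorship 14.211.322.33

Answer: 6 10 13 2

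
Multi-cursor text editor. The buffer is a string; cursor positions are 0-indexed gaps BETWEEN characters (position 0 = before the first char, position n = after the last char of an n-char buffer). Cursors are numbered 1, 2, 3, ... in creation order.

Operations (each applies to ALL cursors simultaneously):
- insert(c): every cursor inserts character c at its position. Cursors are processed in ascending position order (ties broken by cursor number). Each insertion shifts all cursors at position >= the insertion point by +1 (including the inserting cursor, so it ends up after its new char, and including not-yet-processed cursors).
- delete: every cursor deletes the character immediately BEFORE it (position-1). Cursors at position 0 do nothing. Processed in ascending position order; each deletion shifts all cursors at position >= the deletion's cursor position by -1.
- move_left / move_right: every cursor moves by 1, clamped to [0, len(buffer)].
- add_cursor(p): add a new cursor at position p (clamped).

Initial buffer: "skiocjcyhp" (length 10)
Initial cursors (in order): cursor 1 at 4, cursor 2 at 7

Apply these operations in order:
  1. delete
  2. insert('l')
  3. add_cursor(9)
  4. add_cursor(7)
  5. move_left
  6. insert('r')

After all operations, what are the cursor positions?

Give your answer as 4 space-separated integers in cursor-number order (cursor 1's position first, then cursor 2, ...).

Answer: 4 9 12 9

Derivation:
After op 1 (delete): buffer="skicjyhp" (len 8), cursors c1@3 c2@5, authorship ........
After op 2 (insert('l')): buffer="skilcjlyhp" (len 10), cursors c1@4 c2@7, authorship ...1..2...
After op 3 (add_cursor(9)): buffer="skilcjlyhp" (len 10), cursors c1@4 c2@7 c3@9, authorship ...1..2...
After op 4 (add_cursor(7)): buffer="skilcjlyhp" (len 10), cursors c1@4 c2@7 c4@7 c3@9, authorship ...1..2...
After op 5 (move_left): buffer="skilcjlyhp" (len 10), cursors c1@3 c2@6 c4@6 c3@8, authorship ...1..2...
After op 6 (insert('r')): buffer="skirlcjrrlyrhp" (len 14), cursors c1@4 c2@9 c4@9 c3@12, authorship ...11..242.3..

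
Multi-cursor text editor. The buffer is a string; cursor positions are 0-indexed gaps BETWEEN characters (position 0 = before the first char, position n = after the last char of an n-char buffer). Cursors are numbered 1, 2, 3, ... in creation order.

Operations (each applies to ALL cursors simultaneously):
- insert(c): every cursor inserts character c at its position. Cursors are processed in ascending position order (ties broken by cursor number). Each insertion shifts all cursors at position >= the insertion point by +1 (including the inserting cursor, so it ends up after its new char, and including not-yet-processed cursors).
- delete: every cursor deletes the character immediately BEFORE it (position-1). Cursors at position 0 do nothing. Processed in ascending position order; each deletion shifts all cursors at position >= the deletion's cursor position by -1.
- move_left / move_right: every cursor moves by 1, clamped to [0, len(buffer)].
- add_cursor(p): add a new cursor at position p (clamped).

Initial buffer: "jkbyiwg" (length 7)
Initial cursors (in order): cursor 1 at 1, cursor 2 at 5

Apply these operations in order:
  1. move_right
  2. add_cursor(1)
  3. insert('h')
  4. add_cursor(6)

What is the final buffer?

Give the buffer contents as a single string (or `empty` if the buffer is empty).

Answer: jhkhbyiwhg

Derivation:
After op 1 (move_right): buffer="jkbyiwg" (len 7), cursors c1@2 c2@6, authorship .......
After op 2 (add_cursor(1)): buffer="jkbyiwg" (len 7), cursors c3@1 c1@2 c2@6, authorship .......
After op 3 (insert('h')): buffer="jhkhbyiwhg" (len 10), cursors c3@2 c1@4 c2@9, authorship .3.1....2.
After op 4 (add_cursor(6)): buffer="jhkhbyiwhg" (len 10), cursors c3@2 c1@4 c4@6 c2@9, authorship .3.1....2.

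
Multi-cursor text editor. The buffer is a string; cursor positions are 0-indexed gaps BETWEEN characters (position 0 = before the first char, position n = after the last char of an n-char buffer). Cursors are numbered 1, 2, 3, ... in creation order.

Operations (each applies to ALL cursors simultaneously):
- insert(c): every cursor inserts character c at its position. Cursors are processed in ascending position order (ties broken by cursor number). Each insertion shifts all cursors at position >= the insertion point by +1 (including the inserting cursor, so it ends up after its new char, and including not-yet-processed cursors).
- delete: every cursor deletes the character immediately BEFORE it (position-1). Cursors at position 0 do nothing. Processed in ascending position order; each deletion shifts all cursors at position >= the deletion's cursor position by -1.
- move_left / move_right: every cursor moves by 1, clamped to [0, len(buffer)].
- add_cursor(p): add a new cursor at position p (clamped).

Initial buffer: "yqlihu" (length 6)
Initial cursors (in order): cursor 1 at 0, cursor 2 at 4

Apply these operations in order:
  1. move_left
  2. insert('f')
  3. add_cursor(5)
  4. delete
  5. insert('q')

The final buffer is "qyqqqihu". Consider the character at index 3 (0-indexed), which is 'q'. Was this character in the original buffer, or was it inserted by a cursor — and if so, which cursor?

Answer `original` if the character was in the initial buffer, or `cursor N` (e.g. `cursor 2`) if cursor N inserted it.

Answer: cursor 2

Derivation:
After op 1 (move_left): buffer="yqlihu" (len 6), cursors c1@0 c2@3, authorship ......
After op 2 (insert('f')): buffer="fyqlfihu" (len 8), cursors c1@1 c2@5, authorship 1...2...
After op 3 (add_cursor(5)): buffer="fyqlfihu" (len 8), cursors c1@1 c2@5 c3@5, authorship 1...2...
After op 4 (delete): buffer="yqihu" (len 5), cursors c1@0 c2@2 c3@2, authorship .....
After op 5 (insert('q')): buffer="qyqqqihu" (len 8), cursors c1@1 c2@5 c3@5, authorship 1..23...
Authorship (.=original, N=cursor N): 1 . . 2 3 . . .
Index 3: author = 2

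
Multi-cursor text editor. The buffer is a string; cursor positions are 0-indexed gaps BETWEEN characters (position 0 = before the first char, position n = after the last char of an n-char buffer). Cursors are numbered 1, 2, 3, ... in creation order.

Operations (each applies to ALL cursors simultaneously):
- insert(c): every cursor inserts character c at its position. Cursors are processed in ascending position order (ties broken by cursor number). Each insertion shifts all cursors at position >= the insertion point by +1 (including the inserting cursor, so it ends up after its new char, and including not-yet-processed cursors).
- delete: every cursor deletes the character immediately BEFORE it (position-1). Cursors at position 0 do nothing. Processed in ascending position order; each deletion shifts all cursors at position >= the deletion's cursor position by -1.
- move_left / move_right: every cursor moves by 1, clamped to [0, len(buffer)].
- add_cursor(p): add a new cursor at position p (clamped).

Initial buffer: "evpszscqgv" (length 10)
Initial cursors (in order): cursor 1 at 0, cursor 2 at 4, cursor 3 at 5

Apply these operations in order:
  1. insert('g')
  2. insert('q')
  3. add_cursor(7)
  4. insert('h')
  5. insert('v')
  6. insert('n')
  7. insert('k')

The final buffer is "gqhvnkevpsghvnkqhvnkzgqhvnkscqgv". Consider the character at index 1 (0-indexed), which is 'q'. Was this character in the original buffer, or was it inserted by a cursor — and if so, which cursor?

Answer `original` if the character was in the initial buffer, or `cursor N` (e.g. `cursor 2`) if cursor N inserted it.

After op 1 (insert('g')): buffer="gevpsgzgscqgv" (len 13), cursors c1@1 c2@6 c3@8, authorship 1....2.3.....
After op 2 (insert('q')): buffer="gqevpsgqzgqscqgv" (len 16), cursors c1@2 c2@8 c3@11, authorship 11....22.33.....
After op 3 (add_cursor(7)): buffer="gqevpsgqzgqscqgv" (len 16), cursors c1@2 c4@7 c2@8 c3@11, authorship 11....22.33.....
After op 4 (insert('h')): buffer="gqhevpsghqhzgqhscqgv" (len 20), cursors c1@3 c4@9 c2@11 c3@15, authorship 111....2422.333.....
After op 5 (insert('v')): buffer="gqhvevpsghvqhvzgqhvscqgv" (len 24), cursors c1@4 c4@11 c2@14 c3@19, authorship 1111....244222.3333.....
After op 6 (insert('n')): buffer="gqhvnevpsghvnqhvnzgqhvnscqgv" (len 28), cursors c1@5 c4@13 c2@17 c3@23, authorship 11111....24442222.33333.....
After op 7 (insert('k')): buffer="gqhvnkevpsghvnkqhvnkzgqhvnkscqgv" (len 32), cursors c1@6 c4@15 c2@20 c3@27, authorship 111111....2444422222.333333.....
Authorship (.=original, N=cursor N): 1 1 1 1 1 1 . . . . 2 4 4 4 4 2 2 2 2 2 . 3 3 3 3 3 3 . . . . .
Index 1: author = 1

Answer: cursor 1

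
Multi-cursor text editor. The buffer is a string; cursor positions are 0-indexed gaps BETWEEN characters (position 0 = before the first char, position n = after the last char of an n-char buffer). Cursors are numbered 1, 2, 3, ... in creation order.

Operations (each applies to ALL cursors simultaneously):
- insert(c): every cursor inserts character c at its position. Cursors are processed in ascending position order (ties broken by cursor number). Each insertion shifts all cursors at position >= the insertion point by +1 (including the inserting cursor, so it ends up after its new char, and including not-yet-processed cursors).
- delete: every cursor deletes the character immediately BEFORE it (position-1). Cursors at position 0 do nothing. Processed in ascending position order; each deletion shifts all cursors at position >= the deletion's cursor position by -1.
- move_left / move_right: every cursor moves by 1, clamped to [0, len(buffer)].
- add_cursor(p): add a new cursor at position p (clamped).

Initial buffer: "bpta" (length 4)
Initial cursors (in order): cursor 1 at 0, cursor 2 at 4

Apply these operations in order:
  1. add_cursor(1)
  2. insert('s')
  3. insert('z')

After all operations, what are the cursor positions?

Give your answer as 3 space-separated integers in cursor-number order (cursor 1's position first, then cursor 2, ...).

After op 1 (add_cursor(1)): buffer="bpta" (len 4), cursors c1@0 c3@1 c2@4, authorship ....
After op 2 (insert('s')): buffer="sbsptas" (len 7), cursors c1@1 c3@3 c2@7, authorship 1.3...2
After op 3 (insert('z')): buffer="szbszptasz" (len 10), cursors c1@2 c3@5 c2@10, authorship 11.33...22

Answer: 2 10 5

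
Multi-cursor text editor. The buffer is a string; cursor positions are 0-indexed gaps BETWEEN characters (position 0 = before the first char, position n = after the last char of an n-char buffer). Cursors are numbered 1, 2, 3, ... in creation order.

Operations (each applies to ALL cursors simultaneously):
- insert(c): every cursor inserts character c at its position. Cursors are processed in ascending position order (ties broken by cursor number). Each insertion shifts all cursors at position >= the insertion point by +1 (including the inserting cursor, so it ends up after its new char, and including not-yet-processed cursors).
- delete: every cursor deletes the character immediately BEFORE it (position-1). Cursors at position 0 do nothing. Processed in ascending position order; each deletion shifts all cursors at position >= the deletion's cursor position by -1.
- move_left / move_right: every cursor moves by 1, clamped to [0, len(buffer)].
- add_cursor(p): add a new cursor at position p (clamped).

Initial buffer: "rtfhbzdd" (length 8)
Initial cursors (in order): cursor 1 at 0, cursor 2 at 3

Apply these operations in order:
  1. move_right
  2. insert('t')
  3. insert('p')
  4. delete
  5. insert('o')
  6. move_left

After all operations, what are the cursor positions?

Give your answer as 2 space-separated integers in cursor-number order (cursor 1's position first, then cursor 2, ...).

Answer: 2 7

Derivation:
After op 1 (move_right): buffer="rtfhbzdd" (len 8), cursors c1@1 c2@4, authorship ........
After op 2 (insert('t')): buffer="rttfhtbzdd" (len 10), cursors c1@2 c2@6, authorship .1...2....
After op 3 (insert('p')): buffer="rtptfhtpbzdd" (len 12), cursors c1@3 c2@8, authorship .11...22....
After op 4 (delete): buffer="rttfhtbzdd" (len 10), cursors c1@2 c2@6, authorship .1...2....
After op 5 (insert('o')): buffer="rtotfhtobzdd" (len 12), cursors c1@3 c2@8, authorship .11...22....
After op 6 (move_left): buffer="rtotfhtobzdd" (len 12), cursors c1@2 c2@7, authorship .11...22....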